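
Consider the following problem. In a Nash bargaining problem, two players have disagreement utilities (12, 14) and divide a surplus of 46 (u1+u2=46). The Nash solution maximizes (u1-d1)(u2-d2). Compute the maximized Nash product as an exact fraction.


Step 1: The Nash solution splits surplus symmetrically above the disagreement point
Step 2: u1 = (total + d1 - d2)/2 = (46 + 12 - 14)/2 = 22
Step 3: u2 = (total - d1 + d2)/2 = (46 - 12 + 14)/2 = 24
Step 4: Nash product = (22 - 12) * (24 - 14)
Step 5: = 10 * 10 = 100

100


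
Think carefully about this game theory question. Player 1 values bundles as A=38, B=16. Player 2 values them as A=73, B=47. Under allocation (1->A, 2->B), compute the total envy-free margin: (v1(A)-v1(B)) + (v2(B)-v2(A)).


Step 1: Player 1's margin = v1(A) - v1(B) = 38 - 16 = 22
Step 2: Player 2's margin = v2(B) - v2(A) = 47 - 73 = -26
Step 3: Total margin = 22 + -26 = -4

-4


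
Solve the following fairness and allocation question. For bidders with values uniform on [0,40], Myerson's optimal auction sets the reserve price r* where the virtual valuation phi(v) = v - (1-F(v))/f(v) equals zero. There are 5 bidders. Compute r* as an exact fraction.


Step 1: For U[0,40], F(v) = v/40 and f(v) = 1/40
Step 2: phi(v) = v - (1 - v/40)/(1/40) = v - (40 - v) = 2v - 40
Step 3: Set phi(r*) = 0: 2r* - 40 = 0
Step 4: r* = 40/2 = 20 (the number of bidders n = 5 does not enter)

20


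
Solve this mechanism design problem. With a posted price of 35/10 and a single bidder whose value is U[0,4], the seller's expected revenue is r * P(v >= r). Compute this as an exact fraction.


Step 1: Posted price r = 7/2, value support [0,4]
Step 2: P(v >= r) = (4 - 7/2)/4 = 1/8
Step 3: Expected revenue = r * P(v >= r) = 7/2 * 1/8
Step 4: Revenue = 7/16

7/16


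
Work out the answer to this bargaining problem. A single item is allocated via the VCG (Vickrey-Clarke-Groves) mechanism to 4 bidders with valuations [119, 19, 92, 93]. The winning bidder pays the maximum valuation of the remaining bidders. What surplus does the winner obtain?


Step 1: The winner is the agent with the highest value: agent 0 with value 119
Step 2: Values of other agents: [19, 92, 93]
Step 3: VCG payment = max of others' values = 93
Step 4: Surplus = 119 - 93 = 26

26


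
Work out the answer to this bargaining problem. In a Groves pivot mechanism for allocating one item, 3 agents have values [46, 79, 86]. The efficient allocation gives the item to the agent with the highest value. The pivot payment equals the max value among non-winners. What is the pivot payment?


Step 1: The efficient winner is agent 2 with value 86
Step 2: Other agents' values: [46, 79]
Step 3: Pivot payment = max(others) = 79
Step 4: The winner pays 79

79


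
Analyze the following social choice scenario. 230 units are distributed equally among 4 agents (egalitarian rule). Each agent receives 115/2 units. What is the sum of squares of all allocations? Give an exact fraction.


Step 1: Each agent's share = 230/4 = 115/2
Step 2: Square of each share = (115/2)^2 = 13225/4
Step 3: Sum of squares = 4 * 13225/4 = 13225

13225


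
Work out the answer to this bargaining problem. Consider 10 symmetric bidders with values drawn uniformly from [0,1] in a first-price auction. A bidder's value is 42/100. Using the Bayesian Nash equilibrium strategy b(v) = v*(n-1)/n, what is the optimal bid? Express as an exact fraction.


Step 1: The symmetric BNE bidding function is b(v) = v * (n-1) / n
Step 2: Substitute v = 21/50 and n = 10
Step 3: b = 21/50 * 9/10
Step 4: b = 189/500

189/500


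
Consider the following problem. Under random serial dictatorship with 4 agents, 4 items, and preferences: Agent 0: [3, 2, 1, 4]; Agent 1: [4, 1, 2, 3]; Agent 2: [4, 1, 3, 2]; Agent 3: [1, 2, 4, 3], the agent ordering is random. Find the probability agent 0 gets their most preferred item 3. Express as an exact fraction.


Step 1: Agent 0 wants item 3
Step 2: There are 24 possible orderings of agents
Step 3: In 22 orderings, agent 0 gets item 3
Step 4: Probability = 22/24 = 11/12

11/12


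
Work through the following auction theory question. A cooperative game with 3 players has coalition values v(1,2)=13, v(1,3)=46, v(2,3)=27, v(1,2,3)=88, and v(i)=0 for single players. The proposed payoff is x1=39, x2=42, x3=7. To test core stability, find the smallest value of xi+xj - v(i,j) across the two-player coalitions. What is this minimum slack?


Step 1: Slack for coalition (1,2): x1+x2 - v12 = 81 - 13 = 68
Step 2: Slack for coalition (1,3): x1+x3 - v13 = 46 - 46 = 0
Step 3: Slack for coalition (2,3): x2+x3 - v23 = 49 - 27 = 22
Step 4: Minimum slack = min(68, 0, 22) = 0, attained by (1,3); no pair can gain by deviating, so the allocation is in the core

0


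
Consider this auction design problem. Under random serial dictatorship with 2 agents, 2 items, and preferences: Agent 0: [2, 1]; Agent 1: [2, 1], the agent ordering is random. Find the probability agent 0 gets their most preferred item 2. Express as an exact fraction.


Step 1: Agent 0 wants item 2
Step 2: There are 2 possible orderings of agents
Step 3: In 1 orderings, agent 0 gets item 2
Step 4: Probability = 1/2

1/2


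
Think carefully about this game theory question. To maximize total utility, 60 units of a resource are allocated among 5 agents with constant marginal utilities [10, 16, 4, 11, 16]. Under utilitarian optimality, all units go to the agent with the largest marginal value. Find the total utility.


Step 1: The marginal utilities are [10, 16, 4, 11, 16]
Step 2: The highest marginal utility is 16
Step 3: All 60 units go to that agent
Step 4: Total utility = 16 * 60 = 960

960


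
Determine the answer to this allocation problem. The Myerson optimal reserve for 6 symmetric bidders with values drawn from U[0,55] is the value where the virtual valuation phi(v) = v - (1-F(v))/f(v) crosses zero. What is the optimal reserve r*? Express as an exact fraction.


Step 1: For U[0,55], F(v) = v/55 and f(v) = 1/55
Step 2: phi(v) = v - (1 - v/55)/(1/55) = v - (55 - v) = 2v - 55
Step 3: Set phi(r*) = 0: 2r* - 55 = 0
Step 4: r* = 55/2 (the number of bidders n = 6 does not enter)

55/2


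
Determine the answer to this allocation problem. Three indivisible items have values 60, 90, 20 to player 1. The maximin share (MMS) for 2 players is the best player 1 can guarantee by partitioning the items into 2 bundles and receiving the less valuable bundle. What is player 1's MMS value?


Step 1: Item values = 60, 90, 20
Step 2: Enumerate all 2-bundle partitions and take the smaller bundle:
  Partition 1: {60} vs {90,20} -> bundles 60, 110; min = 60
  Partition 2: {90} vs {60,20} -> bundles 90, 80; min = 80
  Partition 3: {20} vs {60,90} -> bundles 20, 150; min = 20
Step 3: MMS = max(60, 80, 20) = 80

80


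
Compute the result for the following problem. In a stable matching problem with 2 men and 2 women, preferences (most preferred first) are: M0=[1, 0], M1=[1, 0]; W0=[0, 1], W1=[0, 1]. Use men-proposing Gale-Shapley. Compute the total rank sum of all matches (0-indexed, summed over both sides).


Step 1: Run Gale-Shapley (men propose, women hold best offer):
  M0 proposes to W1; she accepts
  M1 proposes to W1; rejected
  M1 proposes to W0; she accepts
Step 2: Final matching: W0-M1, W1-M0
Step 3: 0-indexed ranks (man's rank of his match, then woman's): 1 + 1 + 0 + 0
Step 4: Total rank sum = 2

2


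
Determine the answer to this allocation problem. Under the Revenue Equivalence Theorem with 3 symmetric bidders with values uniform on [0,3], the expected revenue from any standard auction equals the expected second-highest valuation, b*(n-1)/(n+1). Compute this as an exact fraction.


Step 1: By Revenue Equivalence, expected revenue = b*(n-1)/(n+1)
Step 2: Substituting n = 3, b = 3
Step 3: Revenue = 3*(3-1)/(3+1) = 3*2/4
Step 4: Revenue = 6/4 = 3/2

3/2


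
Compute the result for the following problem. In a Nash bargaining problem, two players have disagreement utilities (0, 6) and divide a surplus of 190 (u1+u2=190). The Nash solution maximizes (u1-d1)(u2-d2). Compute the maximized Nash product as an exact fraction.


Step 1: The Nash solution splits surplus symmetrically above the disagreement point
Step 2: u1 = (total + d1 - d2)/2 = (190 + 0 - 6)/2 = 92
Step 3: u2 = (total - d1 + d2)/2 = (190 - 0 + 6)/2 = 98
Step 4: Nash product = (92 - 0) * (98 - 6)
Step 5: = 92 * 92 = 8464

8464


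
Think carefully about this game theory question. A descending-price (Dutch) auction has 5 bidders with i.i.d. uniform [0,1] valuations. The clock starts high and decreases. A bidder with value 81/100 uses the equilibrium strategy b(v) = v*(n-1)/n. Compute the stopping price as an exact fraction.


Step 1: Dutch auctions are strategically equivalent to first-price auctions
Step 2: The equilibrium bid is b(v) = v*(n-1)/n
Step 3: b = 81/100 * 4/5
Step 4: b = 81/125

81/125


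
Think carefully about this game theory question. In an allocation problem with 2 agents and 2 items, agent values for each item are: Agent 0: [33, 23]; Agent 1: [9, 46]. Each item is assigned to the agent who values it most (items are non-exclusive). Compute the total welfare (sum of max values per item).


Step 1: For each item, find the maximum value among all agents.
Step 2: Item 0 -> Agent 0 (value 33)
Step 3: Item 1 -> Agent 1 (value 46)
Step 4: Total welfare = 33 + 46 = 79

79


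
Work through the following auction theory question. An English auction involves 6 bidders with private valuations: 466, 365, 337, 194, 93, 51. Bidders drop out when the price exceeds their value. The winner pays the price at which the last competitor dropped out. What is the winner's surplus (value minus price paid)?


Step 1: Identify the highest value: 466
Step 2: Identify the second-highest value: 365
Step 3: The final price = second-highest value = 365
Step 4: Surplus = 466 - 365 = 101

101


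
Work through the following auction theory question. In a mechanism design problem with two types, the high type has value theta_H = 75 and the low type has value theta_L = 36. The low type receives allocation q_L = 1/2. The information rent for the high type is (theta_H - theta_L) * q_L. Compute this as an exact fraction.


Step 1: theta_H - theta_L = 75 - 36 = 39
Step 2: Information rent = (theta_H - theta_L) * q_L
Step 3: = 39 * 1/2
Step 4: = 39/2

39/2


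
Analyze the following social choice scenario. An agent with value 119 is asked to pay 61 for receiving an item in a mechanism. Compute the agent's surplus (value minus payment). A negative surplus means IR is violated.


Step 1: Surplus = value - payment = 119 - 61 = 58
Step 2: IR is satisfied (surplus >= 0)

58


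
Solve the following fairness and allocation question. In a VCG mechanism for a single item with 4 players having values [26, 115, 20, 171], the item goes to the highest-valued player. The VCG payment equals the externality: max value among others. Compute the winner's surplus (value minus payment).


Step 1: The winner is the agent with the highest value: agent 3 with value 171
Step 2: Values of other agents: [26, 115, 20]
Step 3: VCG payment = max of others' values = 115
Step 4: Surplus = 171 - 115 = 56

56


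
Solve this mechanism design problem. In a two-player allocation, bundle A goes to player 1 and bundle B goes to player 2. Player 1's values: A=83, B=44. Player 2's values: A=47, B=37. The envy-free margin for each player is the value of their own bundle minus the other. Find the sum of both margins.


Step 1: Player 1's margin = v1(A) - v1(B) = 83 - 44 = 39
Step 2: Player 2's margin = v2(B) - v2(A) = 37 - 47 = -10
Step 3: Total margin = 39 + -10 = 29

29


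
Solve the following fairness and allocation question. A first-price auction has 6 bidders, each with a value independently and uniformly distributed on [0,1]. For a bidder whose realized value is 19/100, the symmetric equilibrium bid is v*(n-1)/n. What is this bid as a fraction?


Step 1: The symmetric BNE bidding function is b(v) = v * (n-1) / n
Step 2: Substitute v = 19/100 and n = 6
Step 3: b = 19/100 * 5/6
Step 4: b = 19/120

19/120


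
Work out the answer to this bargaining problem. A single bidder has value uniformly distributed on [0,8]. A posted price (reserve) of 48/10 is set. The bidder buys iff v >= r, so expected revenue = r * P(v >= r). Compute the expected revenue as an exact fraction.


Step 1: Posted price r = 24/5, value support [0,8]
Step 2: P(v >= r) = (8 - 24/5)/8 = 2/5
Step 3: Expected revenue = r * P(v >= r) = 24/5 * 2/5
Step 4: Revenue = 48/25

48/25


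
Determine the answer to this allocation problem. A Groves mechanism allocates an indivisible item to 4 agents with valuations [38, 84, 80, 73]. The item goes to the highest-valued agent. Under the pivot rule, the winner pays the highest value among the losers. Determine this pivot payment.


Step 1: The efficient winner is agent 1 with value 84
Step 2: Other agents' values: [38, 80, 73]
Step 3: Pivot payment = max(others) = 80
Step 4: The winner pays 80

80


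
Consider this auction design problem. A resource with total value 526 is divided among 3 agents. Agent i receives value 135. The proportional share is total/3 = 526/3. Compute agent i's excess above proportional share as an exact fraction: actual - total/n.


Step 1: Proportional share = 526/3
Step 2: Agent's actual allocation = 135
Step 3: Excess = 135 - 526/3 = -121/3

-121/3


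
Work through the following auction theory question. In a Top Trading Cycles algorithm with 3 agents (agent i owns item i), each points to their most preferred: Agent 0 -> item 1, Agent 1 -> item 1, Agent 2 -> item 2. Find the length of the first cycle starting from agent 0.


Step 1: Trace the pointer graph from agent 0: 0 -> 1 -> 1
Step 2: A cycle is detected when we revisit agent 1
Step 3: The cycle is: 1 -> 1
Step 4: Cycle length = 1

1


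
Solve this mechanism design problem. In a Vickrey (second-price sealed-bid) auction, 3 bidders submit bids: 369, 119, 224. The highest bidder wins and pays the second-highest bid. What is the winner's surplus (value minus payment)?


Step 1: Sort bids in descending order: 369, 224, 119
Step 2: The winning bid is the highest: 369
Step 3: The payment equals the second-highest bid: 224
Step 4: Surplus = winner's bid - payment = 369 - 224 = 145

145


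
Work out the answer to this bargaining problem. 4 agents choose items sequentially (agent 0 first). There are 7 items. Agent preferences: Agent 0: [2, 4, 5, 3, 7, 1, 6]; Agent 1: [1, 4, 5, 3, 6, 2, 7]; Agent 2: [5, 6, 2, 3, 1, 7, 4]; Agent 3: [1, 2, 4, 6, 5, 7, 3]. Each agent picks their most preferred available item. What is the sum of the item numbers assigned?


Step 1: Agent 0 picks item 2
Step 2: Agent 1 picks item 1
Step 3: Agent 2 picks item 5
Step 4: Agent 3 picks item 4
Step 5: Sum = 2 + 1 + 5 + 4 = 12

12


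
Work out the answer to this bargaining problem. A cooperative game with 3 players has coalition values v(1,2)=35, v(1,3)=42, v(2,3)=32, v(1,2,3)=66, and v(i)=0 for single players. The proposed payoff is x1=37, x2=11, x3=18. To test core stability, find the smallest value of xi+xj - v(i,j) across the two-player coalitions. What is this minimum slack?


Step 1: Slack for coalition (1,2): x1+x2 - v12 = 48 - 35 = 13
Step 2: Slack for coalition (1,3): x1+x3 - v13 = 55 - 42 = 13
Step 3: Slack for coalition (2,3): x2+x3 - v23 = 29 - 32 = -3
Step 4: Minimum slack = min(13, 13, -3) = -3, attained by (2,3); coalition (2,3) can block (slack < 0), so the allocation is not in the core

-3


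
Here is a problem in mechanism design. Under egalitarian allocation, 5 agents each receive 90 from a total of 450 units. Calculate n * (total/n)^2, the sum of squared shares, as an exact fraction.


Step 1: Each agent's share = 450/5 = 90
Step 2: Square of each share = (90)^2 = 8100
Step 3: Sum of squares = 5 * 8100 = 40500

40500


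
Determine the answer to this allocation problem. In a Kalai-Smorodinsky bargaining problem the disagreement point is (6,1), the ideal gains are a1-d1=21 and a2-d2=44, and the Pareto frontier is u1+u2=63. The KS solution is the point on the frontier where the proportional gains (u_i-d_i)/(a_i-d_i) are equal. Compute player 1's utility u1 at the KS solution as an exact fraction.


Step 1: At the KS point, (u1-d1)/r1 = (u2-d2)/r2 = t and u1+u2 = 63
Step 2: u1 = d1 + r1*t and u2 = d2 + r2*t, so (d1 + r1*t) + (d2 + r2*t) = 63
Step 3: t = (63 - 6 - 1)/(21 + 44) = 56/65
Step 4: u1 = d1 + r1*t = 6 + 21 * 56/65 = 1566/65
Step 5: (Check: u2 = d2 + r2*t = 2529/65; u1+u2 = 1566/65 + 2529/65 = 63, on the frontier.)

1566/65


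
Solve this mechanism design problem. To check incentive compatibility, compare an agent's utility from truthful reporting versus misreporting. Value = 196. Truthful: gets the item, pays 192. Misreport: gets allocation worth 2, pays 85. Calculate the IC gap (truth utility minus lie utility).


Step 1: U(truth) = value - payment = 196 - 192 = 4
Step 2: U(lie) = allocation - payment = 2 - 85 = -83
Step 3: IC gap = 4 - (-83) = 87

87


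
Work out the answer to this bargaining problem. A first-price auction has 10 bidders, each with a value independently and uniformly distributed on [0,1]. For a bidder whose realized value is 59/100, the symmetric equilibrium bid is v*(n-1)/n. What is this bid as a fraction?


Step 1: The symmetric BNE bidding function is b(v) = v * (n-1) / n
Step 2: Substitute v = 59/100 and n = 10
Step 3: b = 59/100 * 9/10
Step 4: b = 531/1000

531/1000


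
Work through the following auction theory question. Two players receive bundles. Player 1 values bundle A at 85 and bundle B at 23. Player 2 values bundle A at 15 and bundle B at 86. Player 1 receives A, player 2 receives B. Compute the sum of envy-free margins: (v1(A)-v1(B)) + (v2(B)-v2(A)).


Step 1: Player 1's margin = v1(A) - v1(B) = 85 - 23 = 62
Step 2: Player 2's margin = v2(B) - v2(A) = 86 - 15 = 71
Step 3: Total margin = 62 + 71 = 133

133


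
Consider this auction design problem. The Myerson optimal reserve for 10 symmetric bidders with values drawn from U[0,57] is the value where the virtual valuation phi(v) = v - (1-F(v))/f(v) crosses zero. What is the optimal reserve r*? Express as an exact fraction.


Step 1: For U[0,57], F(v) = v/57 and f(v) = 1/57
Step 2: phi(v) = v - (1 - v/57)/(1/57) = v - (57 - v) = 2v - 57
Step 3: Set phi(r*) = 0: 2r* - 57 = 0
Step 4: r* = 57/2 (the number of bidders n = 10 does not enter)

57/2


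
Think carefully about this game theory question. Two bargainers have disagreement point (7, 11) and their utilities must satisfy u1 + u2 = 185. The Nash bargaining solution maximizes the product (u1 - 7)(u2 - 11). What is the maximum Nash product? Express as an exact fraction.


Step 1: The Nash solution splits surplus symmetrically above the disagreement point
Step 2: u1 = (total + d1 - d2)/2 = (185 + 7 - 11)/2 = 181/2
Step 3: u2 = (total - d1 + d2)/2 = (185 - 7 + 11)/2 = 189/2
Step 4: Nash product = (181/2 - 7) * (189/2 - 11)
Step 5: = 167/2 * 167/2 = 27889/4

27889/4


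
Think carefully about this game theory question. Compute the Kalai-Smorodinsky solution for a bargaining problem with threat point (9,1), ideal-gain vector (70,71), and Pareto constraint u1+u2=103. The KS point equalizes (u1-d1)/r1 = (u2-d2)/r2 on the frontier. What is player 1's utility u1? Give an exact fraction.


Step 1: At the KS point, (u1-d1)/r1 = (u2-d2)/r2 = t and u1+u2 = 103
Step 2: u1 = d1 + r1*t and u2 = d2 + r2*t, so (d1 + r1*t) + (d2 + r2*t) = 103
Step 3: t = (103 - 9 - 1)/(70 + 71) = 93/141 = 31/47
Step 4: u1 = d1 + r1*t = 9 + 70 * 31/47 = 2593/47
Step 5: (Check: u2 = d2 + r2*t = 2248/47; u1+u2 = 2593/47 + 2248/47 = 103, on the frontier.)

2593/47


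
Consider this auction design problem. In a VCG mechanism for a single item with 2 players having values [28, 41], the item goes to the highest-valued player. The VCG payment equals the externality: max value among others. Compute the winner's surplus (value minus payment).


Step 1: The winner is the agent with the highest value: agent 1 with value 41
Step 2: Values of other agents: [28]
Step 3: VCG payment = max of others' values = 28
Step 4: Surplus = 41 - 28 = 13

13


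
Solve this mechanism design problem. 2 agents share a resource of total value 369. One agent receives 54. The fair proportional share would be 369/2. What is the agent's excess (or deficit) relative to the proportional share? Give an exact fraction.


Step 1: Proportional share = 369/2
Step 2: Agent's actual allocation = 54
Step 3: Excess = 54 - 369/2 = -261/2

-261/2


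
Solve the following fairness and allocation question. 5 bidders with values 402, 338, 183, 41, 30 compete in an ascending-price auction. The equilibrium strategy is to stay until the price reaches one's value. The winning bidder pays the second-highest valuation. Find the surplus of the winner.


Step 1: Identify the highest value: 402
Step 2: Identify the second-highest value: 338
Step 3: The final price = second-highest value = 338
Step 4: Surplus = 402 - 338 = 64

64


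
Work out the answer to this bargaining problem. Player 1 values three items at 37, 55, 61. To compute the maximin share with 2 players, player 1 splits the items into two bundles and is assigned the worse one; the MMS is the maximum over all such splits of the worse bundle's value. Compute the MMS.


Step 1: Item values = 37, 55, 61
Step 2: Enumerate all 2-bundle partitions and take the smaller bundle:
  Partition 1: {37} vs {55,61} -> bundles 37, 116; min = 37
  Partition 2: {55} vs {37,61} -> bundles 55, 98; min = 55
  Partition 3: {61} vs {37,55} -> bundles 61, 92; min = 61
Step 3: MMS = max(37, 55, 61) = 61

61


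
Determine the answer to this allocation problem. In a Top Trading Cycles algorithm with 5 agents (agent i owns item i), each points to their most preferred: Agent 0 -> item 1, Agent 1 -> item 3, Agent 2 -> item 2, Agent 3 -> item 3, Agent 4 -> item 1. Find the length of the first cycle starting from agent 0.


Step 1: Trace the pointer graph from agent 0: 0 -> 1 -> 3 -> 3
Step 2: A cycle is detected when we revisit agent 3
Step 3: The cycle is: 3 -> 3
Step 4: Cycle length = 1

1


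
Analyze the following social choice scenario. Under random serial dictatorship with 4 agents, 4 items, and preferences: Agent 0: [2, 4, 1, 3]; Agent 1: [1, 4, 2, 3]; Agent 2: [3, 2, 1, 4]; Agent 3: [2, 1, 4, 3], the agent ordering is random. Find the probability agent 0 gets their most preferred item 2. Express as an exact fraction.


Step 1: Agent 0 wants item 2
Step 2: There are 24 possible orderings of agents
Step 3: In 12 orderings, agent 0 gets item 2
Step 4: Probability = 12/24 = 1/2

1/2


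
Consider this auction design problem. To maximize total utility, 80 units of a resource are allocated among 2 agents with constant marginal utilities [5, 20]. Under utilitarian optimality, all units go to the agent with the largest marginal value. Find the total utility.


Step 1: The marginal utilities are [5, 20]
Step 2: The highest marginal utility is 20
Step 3: All 80 units go to that agent
Step 4: Total utility = 20 * 80 = 1600

1600


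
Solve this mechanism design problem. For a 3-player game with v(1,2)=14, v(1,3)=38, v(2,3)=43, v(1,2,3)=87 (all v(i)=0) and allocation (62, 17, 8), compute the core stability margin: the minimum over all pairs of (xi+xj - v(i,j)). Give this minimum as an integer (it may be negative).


Step 1: Slack for coalition (1,2): x1+x2 - v12 = 79 - 14 = 65
Step 2: Slack for coalition (1,3): x1+x3 - v13 = 70 - 38 = 32
Step 3: Slack for coalition (2,3): x2+x3 - v23 = 25 - 43 = -18
Step 4: Minimum slack = min(65, 32, -18) = -18, attained by (2,3); coalition (2,3) can block (slack < 0), so the allocation is not in the core

-18


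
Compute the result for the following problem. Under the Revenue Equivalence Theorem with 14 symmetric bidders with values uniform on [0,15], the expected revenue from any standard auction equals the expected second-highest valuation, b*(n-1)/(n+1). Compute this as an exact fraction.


Step 1: By Revenue Equivalence, expected revenue = b*(n-1)/(n+1)
Step 2: Substituting n = 14, b = 15
Step 3: Revenue = 15*(14-1)/(14+1) = 15*13/15
Step 4: Revenue = 195/15 = 13

13


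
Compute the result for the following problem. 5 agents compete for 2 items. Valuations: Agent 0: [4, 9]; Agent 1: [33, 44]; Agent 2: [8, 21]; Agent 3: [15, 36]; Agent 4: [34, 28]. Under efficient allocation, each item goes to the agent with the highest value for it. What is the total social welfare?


Step 1: For each item, find the maximum value among all agents.
Step 2: Item 0 -> Agent 4 (value 34)
Step 3: Item 1 -> Agent 1 (value 44)
Step 4: Total welfare = 34 + 44 = 78

78


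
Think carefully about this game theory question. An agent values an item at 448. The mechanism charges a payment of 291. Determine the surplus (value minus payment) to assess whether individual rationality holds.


Step 1: Surplus = value - payment = 448 - 291 = 157
Step 2: IR is satisfied (surplus >= 0)

157


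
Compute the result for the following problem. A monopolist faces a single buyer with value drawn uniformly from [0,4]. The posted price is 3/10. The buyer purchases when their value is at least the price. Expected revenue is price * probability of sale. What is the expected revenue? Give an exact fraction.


Step 1: Posted price r = 3/10, value support [0,4]
Step 2: P(v >= r) = (4 - 3/10)/4 = 37/40
Step 3: Expected revenue = r * P(v >= r) = 3/10 * 37/40
Step 4: Revenue = 111/400

111/400


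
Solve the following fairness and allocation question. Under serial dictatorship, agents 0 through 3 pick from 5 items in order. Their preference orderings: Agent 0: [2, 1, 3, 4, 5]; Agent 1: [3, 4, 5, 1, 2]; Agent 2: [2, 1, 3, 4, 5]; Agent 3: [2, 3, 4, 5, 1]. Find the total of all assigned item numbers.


Step 1: Agent 0 picks item 2
Step 2: Agent 1 picks item 3
Step 3: Agent 2 picks item 1
Step 4: Agent 3 picks item 4
Step 5: Sum = 2 + 3 + 1 + 4 = 10

10


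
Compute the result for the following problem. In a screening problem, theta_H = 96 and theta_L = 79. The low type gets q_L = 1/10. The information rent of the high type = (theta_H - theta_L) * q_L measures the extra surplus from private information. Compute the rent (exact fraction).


Step 1: theta_H - theta_L = 96 - 79 = 17
Step 2: Information rent = (theta_H - theta_L) * q_L
Step 3: = 17 * 1/10
Step 4: = 17/10

17/10


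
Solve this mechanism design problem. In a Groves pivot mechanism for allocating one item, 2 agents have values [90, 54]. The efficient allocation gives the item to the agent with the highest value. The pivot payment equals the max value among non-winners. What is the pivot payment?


Step 1: The efficient winner is agent 0 with value 90
Step 2: Other agents' values: [54]
Step 3: Pivot payment = max(others) = 54
Step 4: The winner pays 54

54


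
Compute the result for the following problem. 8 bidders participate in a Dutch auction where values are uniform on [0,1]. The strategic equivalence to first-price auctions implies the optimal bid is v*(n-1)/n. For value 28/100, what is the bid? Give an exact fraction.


Step 1: Dutch auctions are strategically equivalent to first-price auctions
Step 2: The equilibrium bid is b(v) = v*(n-1)/n
Step 3: b = 7/25 * 7/8
Step 4: b = 49/200

49/200


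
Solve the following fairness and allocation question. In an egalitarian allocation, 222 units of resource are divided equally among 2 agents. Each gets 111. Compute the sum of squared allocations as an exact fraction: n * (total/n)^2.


Step 1: Each agent's share = 222/2 = 111
Step 2: Square of each share = (111)^2 = 12321
Step 3: Sum of squares = 2 * 12321 = 24642

24642


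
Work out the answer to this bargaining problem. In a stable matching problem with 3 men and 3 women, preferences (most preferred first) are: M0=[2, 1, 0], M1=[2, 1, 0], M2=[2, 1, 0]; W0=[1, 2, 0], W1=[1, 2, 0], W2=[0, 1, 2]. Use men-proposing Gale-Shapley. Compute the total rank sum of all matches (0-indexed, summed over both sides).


Step 1: Run Gale-Shapley (men propose, women hold best offer):
  M0 proposes to W2; she accepts
  M1 proposes to W2; rejected
  M1 proposes to W1; she accepts
  M2 proposes to W2; rejected
  M2 proposes to W1; rejected
  M2 proposes to W0; she accepts
Step 2: Final matching: W0-M2, W1-M1, W2-M0
Step 3: 0-indexed ranks (man's rank of his match, then woman's): 2 + 1 + 1 + 0 + 0 + 0
Step 4: Total rank sum = 4

4


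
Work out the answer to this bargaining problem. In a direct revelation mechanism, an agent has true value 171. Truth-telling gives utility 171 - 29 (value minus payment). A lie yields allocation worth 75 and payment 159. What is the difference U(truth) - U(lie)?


Step 1: U(truth) = value - payment = 171 - 29 = 142
Step 2: U(lie) = allocation - payment = 75 - 159 = -84
Step 3: IC gap = 142 - (-84) = 226

226


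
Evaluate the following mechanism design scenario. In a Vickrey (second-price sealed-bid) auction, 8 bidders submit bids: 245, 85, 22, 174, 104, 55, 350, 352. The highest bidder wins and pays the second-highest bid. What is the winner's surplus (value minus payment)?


Step 1: Sort bids in descending order: 352, 350, 245, 174, 104, 85, 55, 22
Step 2: The winning bid is the highest: 352
Step 3: The payment equals the second-highest bid: 350
Step 4: Surplus = winner's bid - payment = 352 - 350 = 2

2


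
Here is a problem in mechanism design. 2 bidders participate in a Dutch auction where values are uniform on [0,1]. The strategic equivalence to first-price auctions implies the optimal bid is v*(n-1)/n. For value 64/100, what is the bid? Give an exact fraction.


Step 1: Dutch auctions are strategically equivalent to first-price auctions
Step 2: The equilibrium bid is b(v) = v*(n-1)/n
Step 3: b = 16/25 * 1/2
Step 4: b = 8/25

8/25


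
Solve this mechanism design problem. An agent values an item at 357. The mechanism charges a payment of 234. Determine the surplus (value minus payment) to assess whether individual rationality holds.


Step 1: Surplus = value - payment = 357 - 234 = 123
Step 2: IR is satisfied (surplus >= 0)

123


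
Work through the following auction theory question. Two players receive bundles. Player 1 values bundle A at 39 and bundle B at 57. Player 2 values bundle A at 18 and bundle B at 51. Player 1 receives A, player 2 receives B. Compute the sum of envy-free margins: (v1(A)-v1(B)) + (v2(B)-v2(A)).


Step 1: Player 1's margin = v1(A) - v1(B) = 39 - 57 = -18
Step 2: Player 2's margin = v2(B) - v2(A) = 51 - 18 = 33
Step 3: Total margin = -18 + 33 = 15

15


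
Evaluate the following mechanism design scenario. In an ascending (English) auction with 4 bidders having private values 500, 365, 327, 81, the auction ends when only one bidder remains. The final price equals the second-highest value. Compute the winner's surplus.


Step 1: Identify the highest value: 500
Step 2: Identify the second-highest value: 365
Step 3: The final price = second-highest value = 365
Step 4: Surplus = 500 - 365 = 135

135


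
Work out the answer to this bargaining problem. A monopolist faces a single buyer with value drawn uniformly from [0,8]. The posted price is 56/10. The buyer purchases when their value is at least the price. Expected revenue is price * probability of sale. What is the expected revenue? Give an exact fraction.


Step 1: Posted price r = 28/5, value support [0,8]
Step 2: P(v >= r) = (8 - 28/5)/8 = 3/10
Step 3: Expected revenue = r * P(v >= r) = 28/5 * 3/10
Step 4: Revenue = 42/25

42/25


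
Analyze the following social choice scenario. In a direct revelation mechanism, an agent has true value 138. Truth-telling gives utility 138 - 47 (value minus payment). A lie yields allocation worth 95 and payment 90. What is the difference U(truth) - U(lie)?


Step 1: U(truth) = value - payment = 138 - 47 = 91
Step 2: U(lie) = allocation - payment = 95 - 90 = 5
Step 3: IC gap = 91 - 5 = 86

86


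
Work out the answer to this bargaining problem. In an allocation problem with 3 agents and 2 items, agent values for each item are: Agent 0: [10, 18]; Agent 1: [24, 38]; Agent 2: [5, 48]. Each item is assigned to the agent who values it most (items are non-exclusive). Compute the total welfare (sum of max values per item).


Step 1: For each item, find the maximum value among all agents.
Step 2: Item 0 -> Agent 1 (value 24)
Step 3: Item 1 -> Agent 2 (value 48)
Step 4: Total welfare = 24 + 48 = 72

72


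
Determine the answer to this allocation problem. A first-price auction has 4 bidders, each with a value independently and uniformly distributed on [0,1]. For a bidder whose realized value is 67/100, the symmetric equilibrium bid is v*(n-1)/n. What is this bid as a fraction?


Step 1: The symmetric BNE bidding function is b(v) = v * (n-1) / n
Step 2: Substitute v = 67/100 and n = 4
Step 3: b = 67/100 * 3/4
Step 4: b = 201/400

201/400


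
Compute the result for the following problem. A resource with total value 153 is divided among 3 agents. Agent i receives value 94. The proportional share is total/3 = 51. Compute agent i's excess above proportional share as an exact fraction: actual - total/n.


Step 1: Proportional share = 153/3 = 51
Step 2: Agent's actual allocation = 94
Step 3: Excess = 94 - 51 = 43

43


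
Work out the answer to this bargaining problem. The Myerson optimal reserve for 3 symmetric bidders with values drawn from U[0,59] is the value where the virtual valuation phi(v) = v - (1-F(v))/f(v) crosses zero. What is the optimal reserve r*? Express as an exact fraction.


Step 1: For U[0,59], F(v) = v/59 and f(v) = 1/59
Step 2: phi(v) = v - (1 - v/59)/(1/59) = v - (59 - v) = 2v - 59
Step 3: Set phi(r*) = 0: 2r* - 59 = 0
Step 4: r* = 59/2 (the number of bidders n = 3 does not enter)

59/2


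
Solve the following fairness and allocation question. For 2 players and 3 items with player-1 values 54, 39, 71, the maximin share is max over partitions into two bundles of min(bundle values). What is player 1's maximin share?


Step 1: Item values = 54, 39, 71
Step 2: Enumerate all 2-bundle partitions and take the smaller bundle:
  Partition 1: {54} vs {39,71} -> bundles 54, 110; min = 54
  Partition 2: {39} vs {54,71} -> bundles 39, 125; min = 39
  Partition 3: {71} vs {54,39} -> bundles 71, 93; min = 71
Step 3: MMS = max(54, 39, 71) = 71

71


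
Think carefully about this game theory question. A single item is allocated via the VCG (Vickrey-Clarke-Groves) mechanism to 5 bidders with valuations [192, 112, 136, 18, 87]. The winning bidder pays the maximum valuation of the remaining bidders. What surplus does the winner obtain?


Step 1: The winner is the agent with the highest value: agent 0 with value 192
Step 2: Values of other agents: [112, 136, 18, 87]
Step 3: VCG payment = max of others' values = 136
Step 4: Surplus = 192 - 136 = 56

56


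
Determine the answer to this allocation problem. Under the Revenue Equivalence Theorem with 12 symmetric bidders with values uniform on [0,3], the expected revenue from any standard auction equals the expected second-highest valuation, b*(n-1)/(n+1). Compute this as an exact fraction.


Step 1: By Revenue Equivalence, expected revenue = b*(n-1)/(n+1)
Step 2: Substituting n = 12, b = 3
Step 3: Revenue = 3*(12-1)/(12+1) = 3*11/13
Step 4: Revenue = 33/13

33/13


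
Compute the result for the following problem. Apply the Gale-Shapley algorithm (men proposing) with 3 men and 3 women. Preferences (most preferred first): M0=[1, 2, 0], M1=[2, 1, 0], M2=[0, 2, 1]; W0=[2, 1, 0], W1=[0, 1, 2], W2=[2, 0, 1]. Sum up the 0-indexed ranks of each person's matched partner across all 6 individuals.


Step 1: Run Gale-Shapley (men propose, women hold best offer):
  M0 proposes to W1; she accepts
  M1 proposes to W2; she accepts
  M2 proposes to W0; she accepts
Step 2: Final matching: W0-M2, W1-M0, W2-M1
Step 3: 0-indexed ranks (man's rank of his match, then woman's): 0 + 0 + 0 + 0 + 0 + 2
Step 4: Total rank sum = 2

2


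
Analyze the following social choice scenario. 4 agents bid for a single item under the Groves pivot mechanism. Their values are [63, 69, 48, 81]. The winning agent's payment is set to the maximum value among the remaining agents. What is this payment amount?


Step 1: The efficient winner is agent 3 with value 81
Step 2: Other agents' values: [63, 69, 48]
Step 3: Pivot payment = max(others) = 69
Step 4: The winner pays 69

69


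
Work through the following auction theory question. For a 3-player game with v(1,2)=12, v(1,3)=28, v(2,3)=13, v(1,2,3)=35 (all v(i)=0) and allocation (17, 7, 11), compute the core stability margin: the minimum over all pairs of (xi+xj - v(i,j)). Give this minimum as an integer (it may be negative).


Step 1: Slack for coalition (1,2): x1+x2 - v12 = 24 - 12 = 12
Step 2: Slack for coalition (1,3): x1+x3 - v13 = 28 - 28 = 0
Step 3: Slack for coalition (2,3): x2+x3 - v23 = 18 - 13 = 5
Step 4: Minimum slack = min(12, 0, 5) = 0, attained by (1,3); no pair can gain by deviating, so the allocation is in the core

0


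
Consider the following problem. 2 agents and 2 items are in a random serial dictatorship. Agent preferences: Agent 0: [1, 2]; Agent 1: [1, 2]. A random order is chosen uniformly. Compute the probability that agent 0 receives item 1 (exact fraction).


Step 1: Agent 0 wants item 1
Step 2: There are 2 possible orderings of agents
Step 3: In 1 orderings, agent 0 gets item 1
Step 4: Probability = 1/2

1/2


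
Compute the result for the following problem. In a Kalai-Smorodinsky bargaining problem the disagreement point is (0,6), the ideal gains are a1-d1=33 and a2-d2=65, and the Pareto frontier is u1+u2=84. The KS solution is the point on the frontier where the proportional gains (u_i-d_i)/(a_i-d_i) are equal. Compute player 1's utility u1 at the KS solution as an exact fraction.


Step 1: At the KS point, (u1-d1)/r1 = (u2-d2)/r2 = t and u1+u2 = 84
Step 2: u1 = d1 + r1*t and u2 = d2 + r2*t, so (d1 + r1*t) + (d2 + r2*t) = 84
Step 3: t = (84 - 0 - 6)/(33 + 65) = 78/98 = 39/49
Step 4: u1 = d1 + r1*t = 0 + 33 * 39/49 = 1287/49
Step 5: (Check: u2 = d2 + r2*t = 2829/49; u1+u2 = 1287/49 + 2829/49 = 84, on the frontier.)

1287/49


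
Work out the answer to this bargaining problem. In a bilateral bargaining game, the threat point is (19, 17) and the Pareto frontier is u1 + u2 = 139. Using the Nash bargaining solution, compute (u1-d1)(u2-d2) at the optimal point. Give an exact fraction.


Step 1: The Nash solution splits surplus symmetrically above the disagreement point
Step 2: u1 = (total + d1 - d2)/2 = (139 + 19 - 17)/2 = 141/2
Step 3: u2 = (total - d1 + d2)/2 = (139 - 19 + 17)/2 = 137/2
Step 4: Nash product = (141/2 - 19) * (137/2 - 17)
Step 5: = 103/2 * 103/2 = 10609/4

10609/4


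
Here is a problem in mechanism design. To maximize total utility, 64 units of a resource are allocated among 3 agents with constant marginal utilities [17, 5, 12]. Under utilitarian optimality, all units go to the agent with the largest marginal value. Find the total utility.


Step 1: The marginal utilities are [17, 5, 12]
Step 2: The highest marginal utility is 17
Step 3: All 64 units go to that agent
Step 4: Total utility = 17 * 64 = 1088

1088


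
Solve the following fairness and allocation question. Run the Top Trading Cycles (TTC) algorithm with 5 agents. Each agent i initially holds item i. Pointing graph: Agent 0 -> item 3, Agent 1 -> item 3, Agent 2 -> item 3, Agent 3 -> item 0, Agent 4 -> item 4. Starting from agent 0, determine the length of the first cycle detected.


Step 1: Trace the pointer graph from agent 0: 0 -> 3 -> 0
Step 2: A cycle is detected when we revisit agent 0
Step 3: The cycle is: 0 -> 3 -> 0
Step 4: Cycle length = 2

2


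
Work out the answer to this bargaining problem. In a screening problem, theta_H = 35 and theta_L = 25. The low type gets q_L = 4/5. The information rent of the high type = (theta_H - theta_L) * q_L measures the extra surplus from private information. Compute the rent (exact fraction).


Step 1: theta_H - theta_L = 35 - 25 = 10
Step 2: Information rent = (theta_H - theta_L) * q_L
Step 3: = 10 * 4/5
Step 4: = 8

8
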